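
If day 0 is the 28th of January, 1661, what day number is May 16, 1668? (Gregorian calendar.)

2665

Jan 28, 1661 → Jan 28, 1662: 365 days.
Jan 28, 1662 → Jan 28, 1663: 365 days.
Jan 28, 1663 → Jan 28, 1664: 365 days.
Jan 28, 1664 → Jan 28, 1665: 366 days (Feb 29, 1664 is in that span).
Jan 28, 1665 → Jan 28, 1666: 365 days.
Jan 28, 1666 → Jan 28, 1667: 365 days.
Jan 28, 1667 → Jan 28, 1668: 365 days.
Jan 28, 1668 → Feb 28, 1668: 31 days (January has 31).
Feb 28, 1668 → Mar 28, 1668: 29 days (February has 29).
Mar 28, 1668 → Apr 28, 1668: 31 days (March has 31).
Apr 28, 1668 → May 16, 1668: 18 days.
Total: 2665 days.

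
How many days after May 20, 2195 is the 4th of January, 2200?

1690

May 20, 2195 → May 20, 2196: 366 days (Feb 29, 2196 is in that span).
May 20, 2196 → May 20, 2197: 365 days.
May 20, 2197 → May 20, 2198: 365 days.
May 20, 2198 → May 20, 2199: 365 days.
May 20, 2199 → Jun 20, 2199: 31 days (May has 31).
Jun 20, 2199 → Jul 20, 2199: 30 days (June has 30).
Jul 20, 2199 → Aug 20, 2199: 31 days (July has 31).
Aug 20, 2199 → Sep 20, 2199: 31 days (August has 31).
Sep 20, 2199 → Oct 20, 2199: 30 days (September has 30).
Oct 20, 2199 → Nov 20, 2199: 31 days (October has 31).
Nov 20, 2199 → Dec 20, 2199: 30 days (November has 30).
Dec 20, 2199 → Jan 4, 2200: 15 days.
Total: 1690 days.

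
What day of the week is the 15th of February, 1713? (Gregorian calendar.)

Doomsday rule: the anchor day for the 1700s is Sunday. For year 13: 13÷12 = 1 r 1, and 1÷4 = 0, so 1+1+0 = 2.
Sunday + 2 ≡ Tuesday — that's 1713's doomsday.
In February the doomsday date is Feb 28 (1713 is not a leap year).
Feb 15 is 13 days before Feb 28; 13 mod 7 = 6, so Tuesday − 6 = Wednesday.

Wednesday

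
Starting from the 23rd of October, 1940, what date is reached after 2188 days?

+365 (one year) → Oct 23, 1941 (1823 left).
+365 (one year) → Oct 23, 1942 (1458 left).
+365 (one year) → Oct 23, 1943 (1093 left).
+366 (one year; includes Feb 29, 1944) → Oct 23, 1944 (727 left).
+365 (one year) → Oct 23, 1945 (362 left).
Oct has 31 days: +9 → Nov 1, 1945 (353 left).
Nov has 30 days: +30 → Dec 1, 1945 (323 left).
Dec has 31 days: +31 → Jan 1, 1946 (292 left).
Jan has 31 days: +31 → Feb 1, 1946 (261 left).
Feb has 28 days: +28 → Mar 1, 1946 (233 left).
Mar has 31 days: +31 → Apr 1, 1946 (202 left).
Apr has 30 days: +30 → May 1, 1946 (172 left).
May has 31 days: +31 → Jun 1, 1946 (141 left).
Jun has 30 days: +30 → Jul 1, 1946 (111 left).
Jul has 31 days: +31 → Aug 1, 1946 (80 left).
Aug has 31 days: +31 → Sep 1, 1946 (49 left).
Sep has 30 days: +30 → Oct 1, 1946 (19 left).
+19 → Oct 20, 1946.

October 20, 1946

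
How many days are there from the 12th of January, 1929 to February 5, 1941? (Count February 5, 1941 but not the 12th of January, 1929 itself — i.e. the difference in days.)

Jan 12, 1929 → Jan 12, 1930: 365 days.
Jan 12, 1930 → Jan 12, 1931: 365 days.
Jan 12, 1931 → Jan 12, 1932: 365 days.
Jan 12, 1932 → Jan 12, 1933: 366 days (Feb 29, 1932 is in that span).
Jan 12, 1933 → Jan 12, 1934: 365 days.
Jan 12, 1934 → Jan 12, 1935: 365 days.
Jan 12, 1935 → Jan 12, 1936: 365 days.
Jan 12, 1936 → Jan 12, 1937: 366 days (Feb 29, 1936 is in that span).
Jan 12, 1937 → Jan 12, 1938: 365 days.
Jan 12, 1938 → Jan 12, 1939: 365 days.
Jan 12, 1939 → Jan 12, 1940: 365 days.
Jan 12, 1940 → Feb 12, 1940: 31 days (January has 31).
Feb 12, 1940 → Mar 12, 1940: 29 days (February has 29).
Mar 12, 1940 → Apr 12, 1940: 31 days (March has 31).
Apr 12, 1940 → May 12, 1940: 30 days (April has 30).
May 12, 1940 → Jun 12, 1940: 31 days (May has 31).
Jun 12, 1940 → Jul 12, 1940: 30 days (June has 30).
Jul 12, 1940 → Aug 12, 1940: 31 days (July has 31).
Aug 12, 1940 → Sep 12, 1940: 31 days (August has 31).
Sep 12, 1940 → Oct 12, 1940: 30 days (September has 30).
Oct 12, 1940 → Nov 12, 1940: 31 days (October has 31).
Nov 12, 1940 → Dec 12, 1940: 30 days (November has 30).
Dec 12, 1940 → Jan 12, 1941: 31 days (December has 31).
Jan 12, 1941 → Feb 5, 1941: 24 days.
Total: 4407 days.

4407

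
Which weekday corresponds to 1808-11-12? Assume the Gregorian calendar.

Doomsday rule: the anchor day for the 1800s is Friday. For year 08: 8÷12 = 0 r 8, and 8÷4 = 2, so 0+8+2 = 10.
Friday + 10 ≡ Monday — that's 1808's doomsday.
In November the doomsday date is Nov 7.
Nov 12 is 5 days after Nov 7; 5 mod 7 = 5, so Monday + 5 = Saturday.

Saturday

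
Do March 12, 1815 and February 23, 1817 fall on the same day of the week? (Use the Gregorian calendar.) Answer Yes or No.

Yes

From Mar 12, 1815 to Feb 23, 1817 is 714 days.
714 mod 7 = 0, so they are the same weekday.
(Mar 12, 1815 is a Sunday; Feb 23, 1817 is a Sunday.)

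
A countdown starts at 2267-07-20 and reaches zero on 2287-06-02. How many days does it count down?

7257

Jul 20, 2267 → Jul 20, 2268: 366 days (Feb 29, 2268 is in that span).
Jul 20, 2268 → Jul 20, 2269: 365 days.
Jul 20, 2269 → Jul 20, 2270: 365 days.
Jul 20, 2270 → Jul 20, 2271: 365 days.
Jul 20, 2271 → Jul 20, 2272: 366 days (Feb 29, 2272 is in that span).
Jul 20, 2272 → Jul 20, 2273: 365 days.
Jul 20, 2273 → Jul 20, 2274: 365 days.
Jul 20, 2274 → Jul 20, 2275: 365 days.
Jul 20, 2275 → Jul 20, 2276: 366 days (Feb 29, 2276 is in that span).
Jul 20, 2276 → Jul 20, 2277: 365 days.
Jul 20, 2277 → Jul 20, 2278: 365 days.
Jul 20, 2278 → Jul 20, 2279: 365 days.
Jul 20, 2279 → Jul 20, 2280: 366 days (Feb 29, 2280 is in that span).
Jul 20, 2280 → Jul 20, 2281: 365 days.
Jul 20, 2281 → Jul 20, 2282: 365 days.
Jul 20, 2282 → Jul 20, 2283: 365 days.
Jul 20, 2283 → Jul 20, 2284: 366 days (Feb 29, 2284 is in that span).
Jul 20, 2284 → Jul 20, 2285: 365 days.
Jul 20, 2285 → Jul 20, 2286: 365 days.
Jul 20, 2286 → Aug 20, 2286: 31 days (July has 31).
Aug 20, 2286 → Sep 20, 2286: 31 days (August has 31).
Sep 20, 2286 → Oct 20, 2286: 30 days (September has 30).
Oct 20, 2286 → Nov 20, 2286: 31 days (October has 31).
Nov 20, 2286 → Dec 20, 2286: 30 days (November has 30).
Dec 20, 2286 → Jan 20, 2287: 31 days (December has 31).
Jan 20, 2287 → Feb 20, 2287: 31 days (January has 31).
Feb 20, 2287 → Mar 20, 2287: 28 days (February has 28).
Mar 20, 2287 → Apr 20, 2287: 31 days (March has 31).
Apr 20, 2287 → May 20, 2287: 30 days (April has 30).
May 20, 2287 → Jun 2, 2287: 13 days.
Total: 7257 days.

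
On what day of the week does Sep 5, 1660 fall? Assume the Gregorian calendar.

Doomsday rule: the anchor day for the 1600s is Tuesday. For year 60: 60÷12 = 5 r 0, and 0÷4 = 0, so 5+0+0 = 5.
Tuesday + 5 ≡ Sunday — that's 1660's doomsday.
In September the doomsday date is Sep 5.
Sep 5 is the doomsday itself: Sunday.

Sunday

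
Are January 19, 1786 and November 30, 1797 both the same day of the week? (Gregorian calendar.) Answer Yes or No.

Yes

From Jan 19, 1786 to Nov 30, 1797 is 4333 days.
4333 mod 7 = 0, so they are the same weekday.
(Jan 19, 1786 is a Thursday; Nov 30, 1797 is a Thursday.)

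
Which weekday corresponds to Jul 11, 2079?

Doomsday rule: the anchor day for the 2000s is Tuesday. For year 79: 79÷12 = 6 r 7, and 7÷4 = 1, so 6+7+1 = 14.
Tuesday + 14 ≡ Tuesday — that's 2079's doomsday.
In July the doomsday date is Jul 11.
Jul 11 is the doomsday itself: Tuesday.

Tuesday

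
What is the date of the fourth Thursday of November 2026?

November 26, 2026

November 1, 2026 is a Sunday.
The first Thursday is therefore November 5 (4 days later).
The fourth Thursday is 5 + 3×7 = November 26.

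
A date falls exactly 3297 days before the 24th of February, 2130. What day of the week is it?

Friday

Feb 24, 2130 is a Friday.
3297 mod 7 = 0, so 3297 days before a Friday is Friday − 0 = Friday.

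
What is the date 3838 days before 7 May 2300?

−365 (one year) → May 7, 2299 (3473 left).
−365 (one year) → May 7, 2298 (3108 left).
−365 (one year) → May 7, 2297 (2743 left).
−365 (one year) → May 7, 2296 (2378 left).
−366 (one year; includes Feb 29, 2296) → May 7, 2295 (2012 left).
−365 (one year) → May 7, 2294 (1647 left).
−365 (one year) → May 7, 2293 (1282 left).
−365 (one year) → May 7, 2292 (917 left).
−366 (one year; includes Feb 29, 2292) → May 7, 2291 (551 left).
−365 (one year) → May 7, 2290 (186 left).
−7 → Apr 30, 2290 (end of Apr, 30 days; 179 left).
−30 → Mar 31, 2290 (end of Mar, 31 days; 149 left).
−31 → Feb 28, 2290 (end of Feb, 28 days; 118 left).
−28 → Jan 31, 2290 (end of Jan, 31 days; 90 left).
−31 → Dec 31, 2289 (end of Dec, 31 days; 59 left).
−31 → Nov 30, 2289 (end of Nov, 30 days; 28 left).
−28 → Nov 2, 2289.

November 2, 2289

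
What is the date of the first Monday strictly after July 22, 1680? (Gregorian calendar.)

Jul 22, 1680 is a Monday.
From Monday to the next Monday is 7 days.
Jul 22, 1680 + 7 = Jul 29, 1680.

July 29, 1680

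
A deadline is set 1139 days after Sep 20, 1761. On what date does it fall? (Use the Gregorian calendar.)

November 2, 1764

+365 (one year) → Sep 20, 1762 (774 left).
+365 (one year) → Sep 20, 1763 (409 left).
+366 (one year; includes Feb 29, 1764) → Sep 20, 1764 (43 left).
Sep has 30 days: +11 → Oct 1, 1764 (32 left).
Oct has 31 days: +31 → Nov 1, 1764 (1 left).
+1 → Nov 2, 1764.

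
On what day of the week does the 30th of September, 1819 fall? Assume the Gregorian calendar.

Doomsday rule: the anchor day for the 1800s is Friday. For year 19: 19÷12 = 1 r 7, and 7÷4 = 1, so 1+7+1 = 9.
Friday + 9 ≡ Sunday — that's 1819's doomsday.
In September the doomsday date is Sep 5.
Sep 30 is 25 days after Sep 5; 25 mod 7 = 4, so Sunday + 4 = Thursday.

Thursday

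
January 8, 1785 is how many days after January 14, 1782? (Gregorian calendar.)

Jan 14, 1782 → Jan 14, 1783: 365 days.
Jan 14, 1783 → Jan 14, 1784: 365 days.
Jan 14, 1784 → Feb 14, 1784: 31 days (January has 31).
Feb 14, 1784 → Mar 14, 1784: 29 days (February has 29).
Mar 14, 1784 → Apr 14, 1784: 31 days (March has 31).
Apr 14, 1784 → May 14, 1784: 30 days (April has 30).
May 14, 1784 → Jun 14, 1784: 31 days (May has 31).
Jun 14, 1784 → Jul 14, 1784: 30 days (June has 30).
Jul 14, 1784 → Aug 14, 1784: 31 days (July has 31).
Aug 14, 1784 → Sep 14, 1784: 31 days (August has 31).
Sep 14, 1784 → Oct 14, 1784: 30 days (September has 30).
Oct 14, 1784 → Nov 14, 1784: 31 days (October has 31).
Nov 14, 1784 → Dec 14, 1784: 30 days (November has 30).
Dec 14, 1784 → Jan 8, 1785: 25 days.
Total: 1090 days.

1090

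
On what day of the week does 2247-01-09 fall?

Doomsday rule: the anchor day for the 2200s is Friday. For year 47: 47÷12 = 3 r 11, and 11÷4 = 2, so 3+11+2 = 16.
Friday + 16 ≡ Sunday — that's 2247's doomsday.
In January the doomsday date is Jan 3 (2247 is not a leap year).
Jan 9 is 6 days after Jan 3; 6 mod 7 = 6, so Sunday + 6 = Saturday.

Saturday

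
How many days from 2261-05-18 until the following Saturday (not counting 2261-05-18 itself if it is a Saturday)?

May 18, 2261 is a Saturday.
From Saturday to the next Saturday is 7 days.

7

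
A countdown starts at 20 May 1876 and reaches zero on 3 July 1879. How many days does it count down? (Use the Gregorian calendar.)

May 20, 1876 → May 20, 1877: 365 days.
May 20, 1877 → May 20, 1878: 365 days.
May 20, 1878 → May 20, 1879: 365 days.
May 20, 1879 → Jun 20, 1879: 31 days (May has 31).
Jun 20, 1879 → Jul 3, 1879: 13 days.
Total: 1139 days.

1139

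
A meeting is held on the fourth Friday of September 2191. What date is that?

September 23, 2191

September 1, 2191 is a Thursday.
The first Friday is therefore September 2 (1 days later).
The fourth Friday is 2 + 3×7 = September 23.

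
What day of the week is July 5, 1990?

Thursday

Doomsday rule: the anchor day for the 1900s is Wednesday. For year 90: 90÷12 = 7 r 6, and 6÷4 = 1, so 7+6+1 = 14.
Wednesday + 14 ≡ Wednesday — that's 1990's doomsday.
In July the doomsday date is Jul 11.
Jul 5 is 6 days before Jul 11; 6 mod 7 = 6, so Wednesday − 6 = Thursday.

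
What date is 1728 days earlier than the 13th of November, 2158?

February 19, 2154

−365 (one year) → Nov 13, 2157 (1363 left).
−365 (one year) → Nov 13, 2156 (998 left).
−366 (one year; includes Feb 29, 2156) → Nov 13, 2155 (632 left).
−365 (one year) → Nov 13, 2154 (267 left).
−13 → Oct 31, 2154 (end of Oct, 31 days; 254 left).
−31 → Sep 30, 2154 (end of Sep, 30 days; 223 left).
−30 → Aug 31, 2154 (end of Aug, 31 days; 193 left).
−31 → Jul 31, 2154 (end of Jul, 31 days; 162 left).
−31 → Jun 30, 2154 (end of Jun, 30 days; 131 left).
−30 → May 31, 2154 (end of May, 31 days; 101 left).
−31 → Apr 30, 2154 (end of Apr, 30 days; 70 left).
−30 → Mar 31, 2154 (end of Mar, 31 days; 40 left).
−31 → Feb 28, 2154 (end of Feb, 28 days; 9 left).
−9 → Feb 19, 2154.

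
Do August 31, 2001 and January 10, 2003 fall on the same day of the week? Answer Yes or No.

From Aug 31, 2001 to Jan 10, 2003 is 497 days.
497 mod 7 = 0, so they are the same weekday.
(Aug 31, 2001 is a Friday; Jan 10, 2003 is a Friday.)

Yes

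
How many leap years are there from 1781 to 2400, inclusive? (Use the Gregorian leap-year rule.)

Multiples of 4 in [1781,2400]: 155.
Of those, multiples of 100: 7 (not leap unless ÷400).
Multiples of 400: 2.
Leap years = 155 − 7 + 2 = 150.

150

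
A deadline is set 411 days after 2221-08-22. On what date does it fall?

+365 (one year) → Aug 22, 2222 (46 left).
Aug has 31 days: +10 → Sep 1, 2222 (36 left).
Sep has 30 days: +30 → Oct 1, 2222 (6 left).
+6 → Oct 7, 2222.

October 7, 2222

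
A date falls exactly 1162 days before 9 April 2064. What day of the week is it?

Wednesday

First find the weekday of Apr 9, 2064. Doomsday rule: the anchor day for the 2000s is Tuesday. For year 64: 64÷12 = 5 r 4, and 4÷4 = 1, so 5+4+1 = 10.
Tuesday + 10 ≡ Friday — that's 2064's doomsday.
In April the doomsday date is Apr 4.
Apr 9 is 5 days after Apr 4; 5 mod 7 = 5, so Friday + 5 = Wednesday.
1162 mod 7 = 0, so 1162 days before a Wednesday is Wednesday − 0 = Wednesday.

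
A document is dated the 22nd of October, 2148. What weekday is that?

Tuesday

Doomsday rule: the anchor day for the 2100s is Sunday. For year 48: 48÷12 = 4 r 0, and 0÷4 = 0, so 4+0+0 = 4.
Sunday + 4 ≡ Thursday — that's 2148's doomsday.
In October the doomsday date is Oct 10.
Oct 22 is 12 days after Oct 10; 12 mod 7 = 5, so Thursday + 5 = Tuesday.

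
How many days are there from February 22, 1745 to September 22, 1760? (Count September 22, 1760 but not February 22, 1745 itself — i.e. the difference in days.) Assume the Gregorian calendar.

5691

Feb 22, 1745 → Feb 22, 1746: 365 days.
Feb 22, 1746 → Feb 22, 1747: 365 days.
Feb 22, 1747 → Feb 22, 1748: 365 days.
Feb 22, 1748 → Feb 22, 1749: 366 days (Feb 29, 1748 is in that span).
Feb 22, 1749 → Feb 22, 1750: 365 days.
Feb 22, 1750 → Feb 22, 1751: 365 days.
Feb 22, 1751 → Feb 22, 1752: 365 days.
Feb 22, 1752 → Feb 22, 1753: 366 days (Feb 29, 1752 is in that span).
Feb 22, 1753 → Feb 22, 1754: 365 days.
Feb 22, 1754 → Feb 22, 1755: 365 days.
Feb 22, 1755 → Feb 22, 1756: 365 days.
Feb 22, 1756 → Feb 22, 1757: 366 days (Feb 29, 1756 is in that span).
Feb 22, 1757 → Feb 22, 1758: 365 days.
Feb 22, 1758 → Feb 22, 1759: 365 days.
Feb 22, 1759 → Feb 22, 1760: 365 days.
Feb 22, 1760 → Mar 22, 1760: 29 days (February has 29).
Mar 22, 1760 → Apr 22, 1760: 31 days (March has 31).
Apr 22, 1760 → May 22, 1760: 30 days (April has 30).
May 22, 1760 → Jun 22, 1760: 31 days (May has 31).
Jun 22, 1760 → Jul 22, 1760: 30 days (June has 30).
Jul 22, 1760 → Aug 22, 1760: 31 days (July has 31).
Aug 22, 1760 → Sep 22, 1760: 31 days.
Total: 5691 days.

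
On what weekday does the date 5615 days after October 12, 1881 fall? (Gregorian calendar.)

Thursday

Oct 12, 1881 is a Wednesday.
5615 mod 7 = 1, so 5615 days after a Wednesday is Wednesday + 1 = Thursday.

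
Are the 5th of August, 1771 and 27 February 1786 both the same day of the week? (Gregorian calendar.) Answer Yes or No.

Yes

From Aug 5, 1771 to Feb 27, 1786 is 5320 days.
5320 mod 7 = 0, so they are the same weekday.
(Aug 5, 1771 is a Monday; Feb 27, 1786 is a Monday.)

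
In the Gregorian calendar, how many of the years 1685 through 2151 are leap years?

Multiples of 4 in [1685,2151]: 116.
Of those, multiples of 100: 5 (not leap unless ÷400).
Multiples of 400: 1.
Leap years = 116 − 5 + 1 = 112.

112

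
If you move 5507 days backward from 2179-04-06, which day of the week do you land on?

Thursday

Apr 6, 2179 is a Tuesday.
5507 mod 7 = 5, so 5507 days before a Tuesday is Tuesday − 5 = Thursday.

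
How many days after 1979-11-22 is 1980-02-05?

75

Nov 22, 1979 → Dec 22, 1979: 30 days (November has 30).
Dec 22, 1979 → Jan 22, 1980: 31 days (December has 31).
Jan 22, 1980 → Feb 5, 1980: 14 days.
Total: 75 days.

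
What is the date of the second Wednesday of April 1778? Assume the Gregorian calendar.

April 1, 1778 is a Wednesday.
The first Wednesday is therefore April 1 (same day).
The second Wednesday is 1 + 1×7 = April 8.

April 8, 1778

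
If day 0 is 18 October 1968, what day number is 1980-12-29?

Oct 18, 1968 → Oct 18, 1969: 365 days.
Oct 18, 1969 → Oct 18, 1970: 365 days.
Oct 18, 1970 → Oct 18, 1971: 365 days.
Oct 18, 1971 → Oct 18, 1972: 366 days (Feb 29, 1972 is in that span).
Oct 18, 1972 → Oct 18, 1973: 365 days.
Oct 18, 1973 → Oct 18, 1974: 365 days.
Oct 18, 1974 → Oct 18, 1975: 365 days.
Oct 18, 1975 → Oct 18, 1976: 366 days (Feb 29, 1976 is in that span).
Oct 18, 1976 → Oct 18, 1977: 365 days.
Oct 18, 1977 → Oct 18, 1978: 365 days.
Oct 18, 1978 → Oct 18, 1979: 365 days.
Oct 18, 1979 → Oct 18, 1980: 366 days (Feb 29, 1980 is in that span).
Oct 18, 1980 → Nov 18, 1980: 31 days (October has 31).
Nov 18, 1980 → Dec 18, 1980: 30 days (November has 30).
Dec 18, 1980 → Dec 29, 1980: 11 days.
Total: 4455 days.

4455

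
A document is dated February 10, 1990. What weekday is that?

Saturday

January 1, 1990 is a Monday.
Jan 1, 1990 → Feb 1, 1990: 31 days (January has 31).
Feb 1, 1990 → Feb 10, 1990: 9 days.
Total: 40 days.
40 mod 7 = 5, so Monday + 5 = Saturday.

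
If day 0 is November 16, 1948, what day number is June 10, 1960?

Nov 16, 1948 → Nov 16, 1949: 365 days.
Nov 16, 1949 → Nov 16, 1950: 365 days.
Nov 16, 1950 → Nov 16, 1951: 365 days.
Nov 16, 1951 → Nov 16, 1952: 366 days (Feb 29, 1952 is in that span).
Nov 16, 1952 → Nov 16, 1953: 365 days.
Nov 16, 1953 → Nov 16, 1954: 365 days.
Nov 16, 1954 → Nov 16, 1955: 365 days.
Nov 16, 1955 → Nov 16, 1956: 366 days (Feb 29, 1956 is in that span).
Nov 16, 1956 → Nov 16, 1957: 365 days.
Nov 16, 1957 → Nov 16, 1958: 365 days.
Nov 16, 1958 → Nov 16, 1959: 365 days.
Nov 16, 1959 → Dec 16, 1959: 30 days (November has 30).
Dec 16, 1959 → Jan 16, 1960: 31 days (December has 31).
Jan 16, 1960 → Feb 16, 1960: 31 days (January has 31).
Feb 16, 1960 → Mar 16, 1960: 29 days (February has 29).
Mar 16, 1960 → Apr 16, 1960: 31 days (March has 31).
Apr 16, 1960 → May 16, 1960: 30 days (April has 30).
May 16, 1960 → Jun 10, 1960: 25 days.
Total: 4224 days.

4224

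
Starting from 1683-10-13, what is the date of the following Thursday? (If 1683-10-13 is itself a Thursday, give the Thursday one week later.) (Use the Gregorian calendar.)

October 14, 1683

Oct 13, 1683 is a Wednesday.
From Wednesday to the next Thursday is 1 day.
Oct 13, 1683 + 1 = Oct 14, 1683.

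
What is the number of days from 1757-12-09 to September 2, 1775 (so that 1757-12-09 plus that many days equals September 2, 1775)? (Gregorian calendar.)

6476

Dec 9, 1757 → Dec 9, 1758: 365 days.
Dec 9, 1758 → Dec 9, 1759: 365 days.
Dec 9, 1759 → Dec 9, 1760: 366 days (Feb 29, 1760 is in that span).
Dec 9, 1760 → Dec 9, 1761: 365 days.
Dec 9, 1761 → Dec 9, 1762: 365 days.
Dec 9, 1762 → Dec 9, 1763: 365 days.
Dec 9, 1763 → Dec 9, 1764: 366 days (Feb 29, 1764 is in that span).
Dec 9, 1764 → Dec 9, 1765: 365 days.
Dec 9, 1765 → Dec 9, 1766: 365 days.
Dec 9, 1766 → Dec 9, 1767: 365 days.
Dec 9, 1767 → Dec 9, 1768: 366 days (Feb 29, 1768 is in that span).
Dec 9, 1768 → Dec 9, 1769: 365 days.
Dec 9, 1769 → Dec 9, 1770: 365 days.
Dec 9, 1770 → Dec 9, 1771: 365 days.
Dec 9, 1771 → Dec 9, 1772: 366 days (Feb 29, 1772 is in that span).
Dec 9, 1772 → Dec 9, 1773: 365 days.
Dec 9, 1773 → Dec 9, 1774: 365 days.
Dec 9, 1774 → Jan 9, 1775: 31 days (December has 31).
Jan 9, 1775 → Feb 9, 1775: 31 days (January has 31).
Feb 9, 1775 → Mar 9, 1775: 28 days (February has 28).
Mar 9, 1775 → Apr 9, 1775: 31 days (March has 31).
Apr 9, 1775 → May 9, 1775: 30 days (April has 30).
May 9, 1775 → Jun 9, 1775: 31 days (May has 31).
Jun 9, 1775 → Jul 9, 1775: 30 days (June has 30).
Jul 9, 1775 → Aug 9, 1775: 31 days (July has 31).
Aug 9, 1775 → Sep 2, 1775: 24 days.
Total: 6476 days.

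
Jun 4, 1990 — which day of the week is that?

Monday

Doomsday rule: the anchor day for the 1900s is Wednesday. For year 90: 90÷12 = 7 r 6, and 6÷4 = 1, so 7+6+1 = 14.
Wednesday + 14 ≡ Wednesday — that's 1990's doomsday.
In June the doomsday date is Jun 6.
Jun 4 is 2 days before Jun 6; 2 mod 7 = 2, so Wednesday − 2 = Monday.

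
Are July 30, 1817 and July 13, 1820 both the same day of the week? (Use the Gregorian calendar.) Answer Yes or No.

No

From Jul 30, 1817 to Jul 13, 1820 is 1079 days.
1079 mod 7 = 1, so they are different weekdays.
(Jul 30, 1817 is a Wednesday; Jul 13, 1820 is a Thursday.)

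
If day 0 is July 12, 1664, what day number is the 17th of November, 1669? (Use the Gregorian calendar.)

1954

Jul 12, 1664 → Jul 12, 1665: 365 days.
Jul 12, 1665 → Jul 12, 1666: 365 days.
Jul 12, 1666 → Jul 12, 1667: 365 days.
Jul 12, 1667 → Jul 12, 1668: 366 days (Feb 29, 1668 is in that span).
Jul 12, 1668 → Jul 12, 1669: 365 days.
Jul 12, 1669 → Aug 12, 1669: 31 days (July has 31).
Aug 12, 1669 → Sep 12, 1669: 31 days (August has 31).
Sep 12, 1669 → Oct 12, 1669: 30 days (September has 30).
Oct 12, 1669 → Nov 12, 1669: 31 days (October has 31).
Nov 12, 1669 → Nov 17, 1669: 5 days.
Total: 1954 days.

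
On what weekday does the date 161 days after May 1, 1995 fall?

May 1, 1995 is a Monday.
161 mod 7 = 0, so 161 days after a Monday is Monday + 0 = Monday.

Monday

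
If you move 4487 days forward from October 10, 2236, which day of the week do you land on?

Oct 10, 2236 is a Monday.
4487 mod 7 = 0, so 4487 days after a Monday is Monday + 0 = Monday.

Monday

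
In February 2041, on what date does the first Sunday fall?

February 1, 2041 is a Friday.
The first Sunday is therefore February 3 (2 days later).

February 3, 2041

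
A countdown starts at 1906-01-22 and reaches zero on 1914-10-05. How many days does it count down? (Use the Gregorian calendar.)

Jan 22, 1906 → Jan 22, 1907: 365 days.
Jan 22, 1907 → Jan 22, 1908: 365 days.
Jan 22, 1908 → Jan 22, 1909: 366 days (Feb 29, 1908 is in that span).
Jan 22, 1909 → Jan 22, 1910: 365 days.
Jan 22, 1910 → Jan 22, 1911: 365 days.
Jan 22, 1911 → Jan 22, 1912: 365 days.
Jan 22, 1912 → Jan 22, 1913: 366 days (Feb 29, 1912 is in that span).
Jan 22, 1913 → Jan 22, 1914: 365 days.
Jan 22, 1914 → Feb 22, 1914: 31 days (January has 31).
Feb 22, 1914 → Mar 22, 1914: 28 days (February has 28).
Mar 22, 1914 → Apr 22, 1914: 31 days (March has 31).
Apr 22, 1914 → May 22, 1914: 30 days (April has 30).
May 22, 1914 → Jun 22, 1914: 31 days (May has 31).
Jun 22, 1914 → Jul 22, 1914: 30 days (June has 30).
Jul 22, 1914 → Aug 22, 1914: 31 days (July has 31).
Aug 22, 1914 → Sep 22, 1914: 31 days (August has 31).
Sep 22, 1914 → Oct 5, 1914: 13 days.
Total: 3178 days.

3178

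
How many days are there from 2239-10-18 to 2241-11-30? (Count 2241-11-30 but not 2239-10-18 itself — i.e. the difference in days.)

Oct 18, 2239 → Oct 18, 2240: 366 days (Feb 29, 2240 is in that span).
Oct 18, 2240 → Oct 18, 2241: 365 days.
Oct 18, 2241 → Nov 18, 2241: 31 days (October has 31).
Nov 18, 2241 → Nov 30, 2241: 12 days.
Total: 774 days.

774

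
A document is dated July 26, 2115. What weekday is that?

Friday

Doomsday rule: the anchor day for the 2100s is Sunday. For year 15: 15÷12 = 1 r 3, and 3÷4 = 0, so 1+3+0 = 4.
Sunday + 4 ≡ Thursday — that's 2115's doomsday.
In July the doomsday date is Jul 11.
Jul 26 is 15 days after Jul 11; 15 mod 7 = 1, so Thursday + 1 = Friday.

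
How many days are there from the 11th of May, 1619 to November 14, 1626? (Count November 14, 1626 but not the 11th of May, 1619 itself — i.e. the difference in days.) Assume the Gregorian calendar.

May 11, 1619 → May 11, 1620: 366 days (Feb 29, 1620 is in that span).
May 11, 1620 → May 11, 1621: 365 days.
May 11, 1621 → May 11, 1622: 365 days.
May 11, 1622 → May 11, 1623: 365 days.
May 11, 1623 → May 11, 1624: 366 days (Feb 29, 1624 is in that span).
May 11, 1624 → May 11, 1625: 365 days.
May 11, 1625 → May 11, 1626: 365 days.
May 11, 1626 → Jun 11, 1626: 31 days (May has 31).
Jun 11, 1626 → Jul 11, 1626: 30 days (June has 30).
Jul 11, 1626 → Aug 11, 1626: 31 days (July has 31).
Aug 11, 1626 → Sep 11, 1626: 31 days (August has 31).
Sep 11, 1626 → Oct 11, 1626: 30 days (September has 30).
Oct 11, 1626 → Nov 11, 1626: 31 days (October has 31).
Nov 11, 1626 → Nov 14, 1626: 3 days.
Total: 2744 days.

2744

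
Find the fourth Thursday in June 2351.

June 1, 2351 is a Friday.
The first Thursday is therefore June 7 (6 days later).
The fourth Thursday is 7 + 3×7 = June 28.

June 28, 2351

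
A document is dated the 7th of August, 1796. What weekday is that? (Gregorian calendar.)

Sunday

Doomsday rule: the anchor day for the 1700s is Sunday. For year 96: 96÷12 = 8 r 0, and 0÷4 = 0, so 8+0+0 = 8.
Sunday + 8 ≡ Monday — that's 1796's doomsday.
In August the doomsday date is Aug 8.
Aug 7 is 1 day before Aug 8; 1 mod 7 = 1, so Monday − 1 = Sunday.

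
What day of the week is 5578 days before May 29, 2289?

Thursday

May 29, 2289 is a Wednesday.
5578 mod 7 = 6, so 5578 days before a Wednesday is Wednesday − 6 = Thursday.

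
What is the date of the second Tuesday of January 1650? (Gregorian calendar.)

January 11, 1650

January 1, 1650 is a Saturday.
The first Tuesday is therefore January 4 (3 days later).
The second Tuesday is 4 + 1×7 = January 11.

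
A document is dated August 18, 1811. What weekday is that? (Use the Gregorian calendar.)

Doomsday rule: the anchor day for the 1800s is Friday. For year 11: 11÷12 = 0 r 11, and 11÷4 = 2, so 0+11+2 = 13.
Friday + 13 ≡ Thursday — that's 1811's doomsday.
In August the doomsday date is Aug 8.
Aug 18 is 10 days after Aug 8; 10 mod 7 = 3, so Thursday + 3 = Sunday.

Sunday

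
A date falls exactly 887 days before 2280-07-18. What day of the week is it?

First find the weekday of Jul 18, 2280. Doomsday rule: the anchor day for the 2200s is Friday. For year 80: 80÷12 = 6 r 8, and 8÷4 = 2, so 6+8+2 = 16.
Friday + 16 ≡ Sunday — that's 2280's doomsday.
In July the doomsday date is Jul 11.
Jul 18 is 7 days after Jul 11; 7 mod 7 = 0, so Sunday + 0 = Sunday.
887 mod 7 = 5, so 887 days before a Sunday is Sunday − 5 = Tuesday.

Tuesday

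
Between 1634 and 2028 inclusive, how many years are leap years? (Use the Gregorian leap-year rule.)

Multiples of 4 in [1634,2028]: 99.
Of those, multiples of 100: 4 (not leap unless ÷400).
Multiples of 400: 1.
Leap years = 99 − 4 + 1 = 96.

96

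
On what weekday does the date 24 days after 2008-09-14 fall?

Wednesday

First find the weekday of Sep 14, 2008. Doomsday rule: the anchor day for the 2000s is Tuesday. For year 08: 8÷12 = 0 r 8, and 8÷4 = 2, so 0+8+2 = 10.
Tuesday + 10 ≡ Friday — that's 2008's doomsday.
In September the doomsday date is Sep 5.
Sep 14 is 9 days after Sep 5; 9 mod 7 = 2, so Friday + 2 = Sunday.
24 mod 7 = 3, so 24 days after a Sunday is Sunday + 3 = Wednesday.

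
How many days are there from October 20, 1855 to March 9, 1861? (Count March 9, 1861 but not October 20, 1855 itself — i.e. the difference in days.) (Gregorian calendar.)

1967

Oct 20, 1855 → Oct 20, 1856: 366 days (Feb 29, 1856 is in that span).
Oct 20, 1856 → Oct 20, 1857: 365 days.
Oct 20, 1857 → Oct 20, 1858: 365 days.
Oct 20, 1858 → Oct 20, 1859: 365 days.
Oct 20, 1859 → Oct 20, 1860: 366 days (Feb 29, 1860 is in that span).
Oct 20, 1860 → Nov 20, 1860: 31 days (October has 31).
Nov 20, 1860 → Dec 20, 1860: 30 days (November has 30).
Dec 20, 1860 → Jan 20, 1861: 31 days (December has 31).
Jan 20, 1861 → Feb 20, 1861: 31 days (January has 31).
Feb 20, 1861 → Mar 9, 1861: 17 days.
Total: 1967 days.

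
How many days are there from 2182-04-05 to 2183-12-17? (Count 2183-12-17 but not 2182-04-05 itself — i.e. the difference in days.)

Apr 5, 2182 → Apr 5, 2183: 365 days.
Apr 5, 2183 → May 5, 2183: 30 days (April has 30).
May 5, 2183 → Jun 5, 2183: 31 days (May has 31).
Jun 5, 2183 → Jul 5, 2183: 30 days (June has 30).
Jul 5, 2183 → Aug 5, 2183: 31 days (July has 31).
Aug 5, 2183 → Sep 5, 2183: 31 days (August has 31).
Sep 5, 2183 → Oct 5, 2183: 30 days (September has 30).
Oct 5, 2183 → Nov 5, 2183: 31 days (October has 31).
Nov 5, 2183 → Dec 5, 2183: 30 days (November has 30).
Dec 5, 2183 → Dec 17, 2183: 12 days.
Total: 621 days.

621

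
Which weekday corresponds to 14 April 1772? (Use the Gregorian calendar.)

Doomsday rule: the anchor day for the 1700s is Sunday. For year 72: 72÷12 = 6 r 0, and 0÷4 = 0, so 6+0+0 = 6.
Sunday + 6 ≡ Saturday — that's 1772's doomsday.
In April the doomsday date is Apr 4.
Apr 14 is 10 days after Apr 4; 10 mod 7 = 3, so Saturday + 3 = Tuesday.

Tuesday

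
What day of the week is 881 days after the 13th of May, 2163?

Thursday

First find the weekday of May 13, 2163. Doomsday rule: the anchor day for the 2100s is Sunday. For year 63: 63÷12 = 5 r 3, and 3÷4 = 0, so 5+3+0 = 8.
Sunday + 8 ≡ Monday — that's 2163's doomsday.
In May the doomsday date is May 9.
May 13 is 4 days after May 9; 4 mod 7 = 4, so Monday + 4 = Friday.
881 mod 7 = 6, so 881 days after a Friday is Friday + 6 = Thursday.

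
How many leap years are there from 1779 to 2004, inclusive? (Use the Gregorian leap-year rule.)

Multiples of 4 in [1779,2004]: 57.
Of those, multiples of 100: 3 (not leap unless ÷400).
Multiples of 400: 1.
Leap years = 57 − 3 + 1 = 55.

55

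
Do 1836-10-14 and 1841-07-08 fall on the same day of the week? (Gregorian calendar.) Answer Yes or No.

From Oct 14, 1836 to Jul 8, 1841 is 1728 days.
1728 mod 7 = 6, so they are different weekdays.
(Oct 14, 1836 is a Friday; Jul 8, 1841 is a Thursday.)

No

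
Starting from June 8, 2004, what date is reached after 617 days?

February 15, 2006

+365 (one year) → Jun 8, 2005 (252 left).
Jun has 30 days: +23 → Jul 1, 2005 (229 left).
Jul has 31 days: +31 → Aug 1, 2005 (198 left).
Aug has 31 days: +31 → Sep 1, 2005 (167 left).
Sep has 30 days: +30 → Oct 1, 2005 (137 left).
Oct has 31 days: +31 → Nov 1, 2005 (106 left).
Nov has 30 days: +30 → Dec 1, 2005 (76 left).
Dec has 31 days: +31 → Jan 1, 2006 (45 left).
Jan has 31 days: +31 → Feb 1, 2006 (14 left).
+14 → Feb 15, 2006.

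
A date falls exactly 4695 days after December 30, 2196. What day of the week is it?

Wednesday

Dec 30, 2196 is a Friday.
4695 mod 7 = 5, so 4695 days after a Friday is Friday + 5 = Wednesday.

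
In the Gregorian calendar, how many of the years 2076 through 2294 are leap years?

Multiples of 4 in [2076,2294]: 55.
Of those, multiples of 100: 2 (not leap unless ÷400).
Multiples of 400: 0.
Leap years = 55 − 2 + 0 = 53.

53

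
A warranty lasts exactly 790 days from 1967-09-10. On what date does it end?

November 8, 1969

+366 (one year; includes Feb 29, 1968) → Sep 10, 1968 (424 left).
+365 (one year) → Sep 10, 1969 (59 left).
Sep has 30 days: +21 → Oct 1, 1969 (38 left).
Oct has 31 days: +31 → Nov 1, 1969 (7 left).
+7 → Nov 8, 1969.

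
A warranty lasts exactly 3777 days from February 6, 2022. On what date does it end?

June 10, 2032

+365 (one year) → Feb 6, 2023 (3412 left).
+365 (one year) → Feb 6, 2024 (3047 left).
+366 (one year; includes Feb 29, 2024) → Feb 6, 2025 (2681 left).
+365 (one year) → Feb 6, 2026 (2316 left).
+365 (one year) → Feb 6, 2027 (1951 left).
+365 (one year) → Feb 6, 2028 (1586 left).
+366 (one year; includes Feb 29, 2028) → Feb 6, 2029 (1220 left).
+365 (one year) → Feb 6, 2030 (855 left).
+365 (one year) → Feb 6, 2031 (490 left).
+365 (one year) → Feb 6, 2032 (125 left).
Feb has 29 days: +24 → Mar 1, 2032 (101 left).
Mar has 31 days: +31 → Apr 1, 2032 (70 left).
Apr has 30 days: +30 → May 1, 2032 (40 left).
May has 31 days: +31 → Jun 1, 2032 (9 left).
+9 → Jun 10, 2032.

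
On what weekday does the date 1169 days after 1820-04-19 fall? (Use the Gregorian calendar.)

Wednesday

First find the weekday of Apr 19, 1820. Doomsday rule: the anchor day for the 1800s is Friday. For year 20: 20÷12 = 1 r 8, and 8÷4 = 2, so 1+8+2 = 11.
Friday + 11 ≡ Tuesday — that's 1820's doomsday.
In April the doomsday date is Apr 4.
Apr 19 is 15 days after Apr 4; 15 mod 7 = 1, so Tuesday + 1 = Wednesday.
1169 mod 7 = 0, so 1169 days after a Wednesday is Wednesday + 0 = Wednesday.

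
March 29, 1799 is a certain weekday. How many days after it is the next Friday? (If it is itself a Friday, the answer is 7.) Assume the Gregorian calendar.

Mar 29, 1799 is a Friday.
From Friday to the next Friday is 7 days.

7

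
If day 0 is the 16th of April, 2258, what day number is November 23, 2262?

1682

Apr 16, 2258 → Apr 16, 2259: 365 days.
Apr 16, 2259 → Apr 16, 2260: 366 days (Feb 29, 2260 is in that span).
Apr 16, 2260 → Apr 16, 2261: 365 days.
Apr 16, 2261 → Apr 16, 2262: 365 days.
Apr 16, 2262 → May 16, 2262: 30 days (April has 30).
May 16, 2262 → Jun 16, 2262: 31 days (May has 31).
Jun 16, 2262 → Jul 16, 2262: 30 days (June has 30).
Jul 16, 2262 → Aug 16, 2262: 31 days (July has 31).
Aug 16, 2262 → Sep 16, 2262: 31 days (August has 31).
Sep 16, 2262 → Oct 16, 2262: 30 days (September has 30).
Oct 16, 2262 → Nov 16, 2262: 31 days (October has 31).
Nov 16, 2262 → Nov 23, 2262: 7 days.
Total: 1682 days.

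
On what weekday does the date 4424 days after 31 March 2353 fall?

Tuesday

Mar 31, 2353 is a Tuesday.
4424 mod 7 = 0, so 4424 days after a Tuesday is Tuesday + 0 = Tuesday.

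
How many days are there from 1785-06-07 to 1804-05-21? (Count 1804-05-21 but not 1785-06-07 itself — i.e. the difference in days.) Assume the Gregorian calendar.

6922

Jun 7, 1785 → Jun 7, 1786: 365 days.
Jun 7, 1786 → Jun 7, 1787: 365 days.
Jun 7, 1787 → Jun 7, 1788: 366 days (Feb 29, 1788 is in that span).
Jun 7, 1788 → Jun 7, 1789: 365 days.
Jun 7, 1789 → Jun 7, 1790: 365 days.
Jun 7, 1790 → Jun 7, 1791: 365 days.
Jun 7, 1791 → Jun 7, 1792: 366 days (Feb 29, 1792 is in that span).
Jun 7, 1792 → Jun 7, 1793: 365 days.
Jun 7, 1793 → Jun 7, 1794: 365 days.
Jun 7, 1794 → Jun 7, 1795: 365 days.
Jun 7, 1795 → Jun 7, 1796: 366 days (Feb 29, 1796 is in that span).
Jun 7, 1796 → Jun 7, 1797: 365 days.
Jun 7, 1797 → Jun 7, 1798: 365 days.
Jun 7, 1798 → Jun 7, 1799: 365 days.
Jun 7, 1799 → Jun 7, 1800: 365 days.
Jun 7, 1800 → Jun 7, 1801: 365 days.
Jun 7, 1801 → Jun 7, 1802: 365 days.
Jun 7, 1802 → Jun 7, 1803: 365 days.
Jun 7, 1803 → Jul 7, 1803: 30 days (June has 30).
Jul 7, 1803 → Aug 7, 1803: 31 days (July has 31).
Aug 7, 1803 → Sep 7, 1803: 31 days (August has 31).
Sep 7, 1803 → Oct 7, 1803: 30 days (September has 30).
Oct 7, 1803 → Nov 7, 1803: 31 days (October has 31).
Nov 7, 1803 → Dec 7, 1803: 30 days (November has 30).
Dec 7, 1803 → Jan 7, 1804: 31 days (December has 31).
Jan 7, 1804 → Feb 7, 1804: 31 days (January has 31).
Feb 7, 1804 → Mar 7, 1804: 29 days (February has 29).
Mar 7, 1804 → Apr 7, 1804: 31 days (March has 31).
Apr 7, 1804 → May 7, 1804: 30 days (April has 30).
May 7, 1804 → May 21, 1804: 14 days.
Total: 6922 days.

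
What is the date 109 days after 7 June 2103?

Jun has 30 days: +24 → Jul 1, 2103 (85 left).
Jul has 31 days: +31 → Aug 1, 2103 (54 left).
Aug has 31 days: +31 → Sep 1, 2103 (23 left).
+23 → Sep 24, 2103.

September 24, 2103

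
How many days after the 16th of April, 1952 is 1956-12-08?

Apr 16, 1952 → Apr 16, 1953: 365 days.
Apr 16, 1953 → Apr 16, 1954: 365 days.
Apr 16, 1954 → Apr 16, 1955: 365 days.
Apr 16, 1955 → Apr 16, 1956: 366 days (Feb 29, 1956 is in that span).
Apr 16, 1956 → May 16, 1956: 30 days (April has 30).
May 16, 1956 → Jun 16, 1956: 31 days (May has 31).
Jun 16, 1956 → Jul 16, 1956: 30 days (June has 30).
Jul 16, 1956 → Aug 16, 1956: 31 days (July has 31).
Aug 16, 1956 → Sep 16, 1956: 31 days (August has 31).
Sep 16, 1956 → Oct 16, 1956: 30 days (September has 30).
Oct 16, 1956 → Nov 16, 1956: 31 days (October has 31).
Nov 16, 1956 → Dec 8, 1956: 22 days.
Total: 1697 days.

1697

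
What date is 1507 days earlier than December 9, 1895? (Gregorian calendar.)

October 24, 1891

−365 (one year) → Dec 9, 1894 (1142 left).
−365 (one year) → Dec 9, 1893 (777 left).
−365 (one year) → Dec 9, 1892 (412 left).
−366 (one year; includes Feb 29, 1892) → Dec 9, 1891 (46 left).
−9 → Nov 30, 1891 (end of Nov, 30 days; 37 left).
−30 → Oct 31, 1891 (end of Oct, 31 days; 7 left).
−7 → Oct 24, 1891.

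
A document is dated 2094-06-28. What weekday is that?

January 1, 2094 is a Friday.
Jan 1, 2094 → Feb 1, 2094: 31 days (January has 31).
Feb 1, 2094 → Mar 1, 2094: 28 days (February has 28).
Mar 1, 2094 → Apr 1, 2094: 31 days (March has 31).
Apr 1, 2094 → May 1, 2094: 30 days (April has 30).
May 1, 2094 → Jun 1, 2094: 31 days (May has 31).
Jun 1, 2094 → Jun 28, 2094: 27 days.
Total: 178 days.
178 mod 7 = 3, so Friday + 3 = Monday.

Monday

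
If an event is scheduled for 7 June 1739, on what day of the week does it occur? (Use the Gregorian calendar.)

Doomsday rule: the anchor day for the 1700s is Sunday. For year 39: 39÷12 = 3 r 3, and 3÷4 = 0, so 3+3+0 = 6.
Sunday + 6 ≡ Saturday — that's 1739's doomsday.
In June the doomsday date is Jun 6.
Jun 7 is 1 day after Jun 6; 1 mod 7 = 1, so Saturday + 1 = Sunday.

Sunday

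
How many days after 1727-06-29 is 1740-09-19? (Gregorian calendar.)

4831

Jun 29, 1727 → Jun 29, 1728: 366 days (Feb 29, 1728 is in that span).
Jun 29, 1728 → Jun 29, 1729: 365 days.
Jun 29, 1729 → Jun 29, 1730: 365 days.
Jun 29, 1730 → Jun 29, 1731: 365 days.
Jun 29, 1731 → Jun 29, 1732: 366 days (Feb 29, 1732 is in that span).
Jun 29, 1732 → Jun 29, 1733: 365 days.
Jun 29, 1733 → Jun 29, 1734: 365 days.
Jun 29, 1734 → Jun 29, 1735: 365 days.
Jun 29, 1735 → Jun 29, 1736: 366 days (Feb 29, 1736 is in that span).
Jun 29, 1736 → Jun 29, 1737: 365 days.
Jun 29, 1737 → Jun 29, 1738: 365 days.
Jun 29, 1738 → Jun 29, 1739: 365 days.
Jun 29, 1739 → Jun 29, 1740: 366 days (Feb 29, 1740 is in that span).
Jun 29, 1740 → Jul 29, 1740: 30 days (June has 30).
Jul 29, 1740 → Aug 29, 1740: 31 days (July has 31).
Aug 29, 1740 → Sep 19, 1740: 21 days.
Total: 4831 days.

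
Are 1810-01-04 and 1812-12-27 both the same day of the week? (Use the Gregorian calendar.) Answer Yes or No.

No

From Jan 4, 1810 to Dec 27, 1812 is 1088 days.
1088 mod 7 = 3, so they are different weekdays.
(Jan 4, 1810 is a Thursday; Dec 27, 1812 is a Sunday.)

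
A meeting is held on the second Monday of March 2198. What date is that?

March 1, 2198 is a Thursday.
The first Monday is therefore March 5 (4 days later).
The second Monday is 5 + 1×7 = March 12.

March 12, 2198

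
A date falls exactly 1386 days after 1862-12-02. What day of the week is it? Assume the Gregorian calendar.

Tuesday

Dec 2, 1862 is a Tuesday.
1386 mod 7 = 0, so 1386 days after a Tuesday is Tuesday + 0 = Tuesday.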